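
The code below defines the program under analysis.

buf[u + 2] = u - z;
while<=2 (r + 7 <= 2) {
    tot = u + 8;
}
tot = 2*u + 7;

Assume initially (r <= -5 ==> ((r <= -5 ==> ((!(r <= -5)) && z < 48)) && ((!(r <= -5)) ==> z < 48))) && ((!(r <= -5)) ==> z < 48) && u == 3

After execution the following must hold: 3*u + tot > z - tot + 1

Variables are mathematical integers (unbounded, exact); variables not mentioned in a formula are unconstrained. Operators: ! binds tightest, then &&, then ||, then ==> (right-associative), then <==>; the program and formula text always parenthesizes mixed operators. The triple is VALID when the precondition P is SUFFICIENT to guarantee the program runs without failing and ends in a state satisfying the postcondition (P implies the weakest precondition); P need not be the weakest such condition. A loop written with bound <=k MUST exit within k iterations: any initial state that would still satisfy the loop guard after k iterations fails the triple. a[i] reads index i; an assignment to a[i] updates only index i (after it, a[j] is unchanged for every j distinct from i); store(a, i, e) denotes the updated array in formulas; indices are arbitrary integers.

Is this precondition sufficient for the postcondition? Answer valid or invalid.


Working backward. After the program, the postcondition 3*u + tot > z - tot + 1 must hold; in canonical form it is 2*tot + 3*u > z + 1.
Before tot := 2*u + 7: 7*u > z - 13
Before the loop (bound <=2), unroll the exhaustion recursion (WP_0 = exit-now case; WP_j = one more guarded iteration, up to j = 2):
  WP_0: (!(r <= -5)) && 7*u > z - 13
  WP_1: (r <= -5 ==> ((!(r <= -5)) && 7*u > z - 13)) && ((!(r <= -5)) ==> 7*u > z - 13)
  WP_2: (r <= -5 ==> ((r <= -5 ==> ((!(r <= -5)) && 7*u > z - 13)) && ((!(r <= -5)) ==> 7*u > z - 13))) && ((!(r <= -5)) ==> 7*u > z - 13)
So before the loop: (r <= -5 ==> ((r <= -5 ==> ((!(r <= -5)) && 7*u > z - 13)) && ((!(r <= -5)) ==> 7*u > z - 13))) && ((!(r <= -5)) ==> 7*u > z - 13)
Before buf[u + 2] := u - z: (r <= -5 ==> ((r <= -5 ==> ((!(r <= -5)) && 7*u > z - 13)) && ((!(r <= -5)) ==> 7*u > z - 13))) && ((!(r <= -5)) ==> 7*u > z - 13)
The weakest precondition is (r <= -5 ==> ((r <= -5 ==> ((!(r <= -5)) && 7*u > z - 13)) && ((!(r <= -5)) ==> 7*u > z - 13))) && ((!(r <= -5)) ==> 7*u > z - 13).
Check whether (r <= -5 ==> ((r <= -5 ==> ((!(r <= -5)) && z < 48)) && ((!(r <= -5)) ==> z < 48))) && ((!(r <= -5)) ==> z < 48) && u == 3 implies it.
Countermodel: at the initial state r = -4, u = 3, z = 34, the precondition holds but the weakest precondition fails.
Answer: invalid


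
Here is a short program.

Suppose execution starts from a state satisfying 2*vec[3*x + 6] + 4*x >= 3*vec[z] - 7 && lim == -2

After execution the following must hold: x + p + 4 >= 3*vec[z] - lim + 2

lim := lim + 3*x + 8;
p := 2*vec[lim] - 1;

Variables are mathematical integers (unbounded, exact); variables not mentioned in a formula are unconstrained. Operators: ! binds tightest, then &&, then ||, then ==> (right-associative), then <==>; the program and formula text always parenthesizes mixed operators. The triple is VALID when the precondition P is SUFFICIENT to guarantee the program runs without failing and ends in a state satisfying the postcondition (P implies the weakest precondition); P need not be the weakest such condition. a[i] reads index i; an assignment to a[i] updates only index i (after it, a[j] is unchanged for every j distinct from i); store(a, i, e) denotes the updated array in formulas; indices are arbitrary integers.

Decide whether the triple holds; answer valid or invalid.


Working backward. After the program, the postcondition x + p + 4 >= 3*vec[z] - lim + 2 must hold; in canonical form it is lim + p + x >= 3*vec[z] - 2.
Before p := 2*vec[lim] - 1: 2*vec[lim] + lim + x >= 3*vec[z] - 1
Before lim := lim + 3*x + 8: 2*vec[lim + 3*x + 8] + lim + 4*x >= 3*vec[z] - 9
The weakest precondition is 2*vec[lim + 3*x + 8] + lim + 4*x >= 3*vec[z] - 9.
Check whether 2*vec[3*x + 6] + 4*x >= 3*vec[z] - 7 && lim == -2 implies it.
Every state satisfying the precondition satisfies the weakest precondition: the implication holds.
Answer: valid


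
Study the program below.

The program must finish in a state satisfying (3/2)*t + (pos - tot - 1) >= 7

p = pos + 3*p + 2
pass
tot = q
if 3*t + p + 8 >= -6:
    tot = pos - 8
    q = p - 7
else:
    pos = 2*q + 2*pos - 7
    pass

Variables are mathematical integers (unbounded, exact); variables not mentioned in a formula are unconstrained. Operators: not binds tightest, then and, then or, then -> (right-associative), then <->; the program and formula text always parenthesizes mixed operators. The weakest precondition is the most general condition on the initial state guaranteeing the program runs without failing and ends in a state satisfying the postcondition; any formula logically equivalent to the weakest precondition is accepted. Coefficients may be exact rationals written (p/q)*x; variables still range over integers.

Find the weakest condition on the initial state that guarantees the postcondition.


Working backward. After the program, the postcondition (3/2)*t + (pos - tot - 1) >= 7 must hold; in canonical form it is pos + (3/2)*t >= tot + 8.
Then branch requires (3/2)*t >= 0; else branch requires 2*pos + 2*q + (3/2)*t >= tot + 15.
Before the if: (p + 3*t >= -14 -> (3/2)*t >= 0) and ((not (p + 3*t >= -14)) -> 2*pos + 2*q + (3/2)*t >= tot + 15)
Before tot := q: (p + 3*t >= -14 -> (3/2)*t >= 0) and ((not (p + 3*t >= -14)) -> 2*pos + q + (3/2)*t >= 15)
Before skip: (p + 3*t >= -14 -> (3/2)*t >= 0) and ((not (p + 3*t >= -14)) -> 2*pos + q + (3/2)*t >= 15)
Before p := pos + 3*p + 2: (3*p + pos + 3*t >= -16 -> (3/2)*t >= 0) and ((not (3*p + pos + 3*t >= -16)) -> 2*pos + q + (3/2)*t >= 15)
Answer: WP = (3*p + pos + 3*t >= -16 -> (3/2)*t >= 0) and ((not (3*p + pos + 3*t >= -16)) -> 2*pos + q + (3/2)*t >= 15)


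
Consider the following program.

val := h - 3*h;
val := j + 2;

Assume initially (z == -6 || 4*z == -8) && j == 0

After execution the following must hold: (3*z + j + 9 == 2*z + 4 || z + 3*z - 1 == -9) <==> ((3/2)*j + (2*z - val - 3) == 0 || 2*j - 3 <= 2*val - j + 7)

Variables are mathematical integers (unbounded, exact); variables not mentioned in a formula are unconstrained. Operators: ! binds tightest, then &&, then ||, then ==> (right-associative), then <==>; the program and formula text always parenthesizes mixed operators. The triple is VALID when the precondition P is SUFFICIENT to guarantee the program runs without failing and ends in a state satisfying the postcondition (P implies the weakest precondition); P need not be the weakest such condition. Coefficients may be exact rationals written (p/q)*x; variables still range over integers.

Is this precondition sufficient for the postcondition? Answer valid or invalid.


Working backward. After the program, the postcondition (3*z + j + 9 == 2*z + 4 || z + 3*z - 1 == -9) <==> ((3/2)*j + (2*z - val - 3) == 0 || 2*j - 3 <= 2*val - j + 7) must hold; in canonical form it is (j + z == -5 || 4*z == -8) <==> ((3/2)*j + 2*z == val + 3 || 3*j <= 2*val + 10).
Before val := j + 2: (j + z == -5 || 4*z == -8) <==> ((1/2)*j + 2*z == 5 || j <= 14)
Before val := h - 3*h: (j + z == -5 || 4*z == -8) <==> ((1/2)*j + 2*z == 5 || j <= 14)
The weakest precondition is (j + z == -5 || 4*z == -8) <==> ((1/2)*j + 2*z == 5 || j <= 14).
Check whether (z == -6 || 4*z == -8) && j == 0 implies it.
Countermodel: at the initial state j = 0, z = -6, the precondition holds but the weakest precondition fails.
Answer: invalid


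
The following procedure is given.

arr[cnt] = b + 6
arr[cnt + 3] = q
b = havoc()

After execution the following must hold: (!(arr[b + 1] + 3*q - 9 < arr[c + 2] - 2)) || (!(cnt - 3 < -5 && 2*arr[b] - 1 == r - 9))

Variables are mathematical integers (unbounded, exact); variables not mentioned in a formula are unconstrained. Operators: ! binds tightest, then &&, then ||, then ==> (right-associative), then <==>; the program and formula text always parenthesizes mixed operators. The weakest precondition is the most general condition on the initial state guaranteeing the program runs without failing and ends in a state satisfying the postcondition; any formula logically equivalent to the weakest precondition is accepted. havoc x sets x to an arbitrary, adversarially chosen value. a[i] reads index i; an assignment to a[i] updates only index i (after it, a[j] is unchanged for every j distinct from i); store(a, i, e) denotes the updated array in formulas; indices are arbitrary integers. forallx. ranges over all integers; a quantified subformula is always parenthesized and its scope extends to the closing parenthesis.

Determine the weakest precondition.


Working backward. After the program, the postcondition (!(arr[b + 1] + 3*q - 9 < arr[c + 2] - 2)) || (!(cnt - 3 < -5 && 2*arr[b] - 1 == r - 9)) must hold; in canonical form it is (!(arr[b + 1] + 3*q < arr[c + 2] + 7)) || (!(cnt < -2 && 2*arr[b] == r - 8)).
Before havoc b: forall b_1. ((!(arr[b_1 + 1] + 3*q < arr[c + 2] + 7)) || (!(cnt < -2 && 2*arr[b_1] == r - 8)))
Before arr[cnt + 3] := q: forall b_1. ((!(store(arr, cnt + 3, q)[b_1 + 1] + 3*q < store(arr, cnt + 3, q)[c + 2] + 7)) || (!(cnt < -2 && 2*store(arr, cnt + 3, q)[b_1] == r - 8)))
Before arr[cnt] := b + 6: forall b_1. ((!(store(store(arr, cnt, b + 6), cnt + 3, q)[b_1 + 1] + 3*q < store(store(arr, cnt, b + 6), cnt + 3, q)[c + 2] + 7)) || (!(cnt < -2 && 2*store(store(arr, cnt, b + 6), cnt + 3, q)[b_1] == r - 8)))
Answer: WP = forall b_1. ((!(store(store(arr, cnt, b + 6), cnt + 3, q)[b_1 + 1] + 3*q < store(store(arr, cnt, b + 6), cnt + 3, q)[c + 2] + 7)) || (!(cnt < -2 && 2*store(store(arr, cnt, b + 6), cnt + 3, q)[b_1] == r - 8)))


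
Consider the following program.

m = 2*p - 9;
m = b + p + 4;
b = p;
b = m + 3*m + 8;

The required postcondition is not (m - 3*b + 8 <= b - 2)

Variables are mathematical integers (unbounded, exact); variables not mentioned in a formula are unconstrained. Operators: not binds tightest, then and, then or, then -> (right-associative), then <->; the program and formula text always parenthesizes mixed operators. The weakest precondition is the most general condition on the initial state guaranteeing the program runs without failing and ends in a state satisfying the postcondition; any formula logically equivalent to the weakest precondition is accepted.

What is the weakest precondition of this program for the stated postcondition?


Working backward. After the program, the postcondition not (m - 3*b + 8 <= b - 2) must hold; in canonical form it is not (m <= 4*b - 10).
Before b := m + 3*m + 8: not (15*m >= -22)
Before b := p: not (15*m >= -22)
Before m := b + p + 4: not (15*b + 15*p >= -82)
Before m := 2*p - 9: not (15*b + 15*p >= -82)
Answer: WP = not (15*b + 15*p >= -82)


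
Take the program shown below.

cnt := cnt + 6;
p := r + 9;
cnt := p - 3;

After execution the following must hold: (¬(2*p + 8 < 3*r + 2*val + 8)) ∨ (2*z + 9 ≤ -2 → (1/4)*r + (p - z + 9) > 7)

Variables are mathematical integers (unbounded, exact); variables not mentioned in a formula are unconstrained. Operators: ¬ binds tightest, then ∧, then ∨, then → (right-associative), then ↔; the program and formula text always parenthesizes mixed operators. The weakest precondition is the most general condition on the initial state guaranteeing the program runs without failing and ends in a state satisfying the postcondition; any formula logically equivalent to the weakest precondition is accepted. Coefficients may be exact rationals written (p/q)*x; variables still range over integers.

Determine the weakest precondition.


Working backward. After the program, the postcondition (¬(2*p + 8 < 3*r + 2*val + 8)) ∨ (2*z + 9 ≤ -2 → (1/4)*r + (p - z + 9) > 7) must hold; in canonical form it is (¬(2*p < 3*r + 2*val)) ∨ (2*z ≤ -11 → p + (1/4)*r > z - 2).
Before cnt := p - 3: (¬(2*p < 3*r + 2*val)) ∨ (2*z ≤ -11 → p + (1/4)*r > z - 2)
Before p := r + 9: (¬(r + 2*val > 18)) ∨ (2*z ≤ -11 → (5/4)*r > z - 11)
Before cnt := cnt + 6: (¬(r + 2*val > 18)) ∨ (2*z ≤ -11 → (5/4)*r > z - 11)
Answer: WP = (¬(r + 2*val > 18)) ∨ (2*z ≤ -11 → (5/4)*r > z - 11)


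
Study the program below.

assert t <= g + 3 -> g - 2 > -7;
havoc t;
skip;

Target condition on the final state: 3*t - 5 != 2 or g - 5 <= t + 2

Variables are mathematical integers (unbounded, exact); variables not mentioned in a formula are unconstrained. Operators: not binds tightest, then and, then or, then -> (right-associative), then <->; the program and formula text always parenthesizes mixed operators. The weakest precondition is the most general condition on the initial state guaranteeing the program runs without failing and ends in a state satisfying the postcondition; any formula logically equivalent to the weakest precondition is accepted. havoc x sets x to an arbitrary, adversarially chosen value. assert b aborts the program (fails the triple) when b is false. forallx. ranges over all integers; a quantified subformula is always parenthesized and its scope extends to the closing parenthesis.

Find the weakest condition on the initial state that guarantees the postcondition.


Working backward. After the program, the postcondition 3*t - 5 != 2 or g - 5 <= t + 2 must hold; in canonical form it is 3*t != 7 or g <= t + 7.
Before skip: 3*t != 7 or g <= t + 7
Before havoc t: forall t_1. (3*t_1 != 7 or g <= t_1 + 7)
Before assert t <= g + 3 -> g - 2 > -7: (t <= g + 3 -> g > -5) and (forall t_1. (3*t_1 != 7 or g <= t_1 + 7))
Answer: WP = (t <= g + 3 -> g > -5) and (forall t_1. (3*t_1 != 7 or g <= t_1 + 7))


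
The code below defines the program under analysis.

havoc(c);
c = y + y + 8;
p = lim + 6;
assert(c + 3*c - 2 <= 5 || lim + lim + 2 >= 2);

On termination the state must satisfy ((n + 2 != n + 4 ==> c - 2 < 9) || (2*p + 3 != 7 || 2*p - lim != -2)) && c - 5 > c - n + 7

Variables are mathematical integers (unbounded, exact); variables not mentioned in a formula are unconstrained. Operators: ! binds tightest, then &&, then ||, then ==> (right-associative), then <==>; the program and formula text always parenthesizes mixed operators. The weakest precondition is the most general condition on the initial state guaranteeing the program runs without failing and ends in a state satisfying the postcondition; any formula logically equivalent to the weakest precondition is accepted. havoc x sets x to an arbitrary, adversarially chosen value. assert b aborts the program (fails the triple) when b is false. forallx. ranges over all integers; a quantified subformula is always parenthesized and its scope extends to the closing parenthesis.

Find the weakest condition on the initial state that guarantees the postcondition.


Working backward. After the program, the postcondition ((n + 2 != n + 4 ==> c - 2 < 9) || (2*p + 3 != 7 || 2*p - lim != -2)) && c - 5 > c - n + 7 must hold; in canonical form it is (c < 11 || 2*p != 4 || 2*p != lim - 2) && n > 12.
Before assert c + 3*c - 2 <= 5 || lim + lim + 2 >= 2: (4*c <= 7 || 2*lim >= 0) && (c < 11 || 2*p != 4 || 2*p != lim - 2) && n > 12
Before p := lim + 6: (4*c <= 7 || 2*lim >= 0) && (c < 11 || 2*lim != -8 || lim != -14) && n > 12
Before c := y + y + 8: (8*y <= -25 || 2*lim >= 0) && (2*y < 3 || 2*lim != -8 || lim != -14) && n > 12
Before havoc c: (8*y <= -25 || 2*lim >= 0) && (2*y < 3 || 2*lim != -8 || lim != -14) && n > 12
Answer: WP = (8*y <= -25 || 2*lim >= 0) && (2*y < 3 || 2*lim != -8 || lim != -14) && n > 12


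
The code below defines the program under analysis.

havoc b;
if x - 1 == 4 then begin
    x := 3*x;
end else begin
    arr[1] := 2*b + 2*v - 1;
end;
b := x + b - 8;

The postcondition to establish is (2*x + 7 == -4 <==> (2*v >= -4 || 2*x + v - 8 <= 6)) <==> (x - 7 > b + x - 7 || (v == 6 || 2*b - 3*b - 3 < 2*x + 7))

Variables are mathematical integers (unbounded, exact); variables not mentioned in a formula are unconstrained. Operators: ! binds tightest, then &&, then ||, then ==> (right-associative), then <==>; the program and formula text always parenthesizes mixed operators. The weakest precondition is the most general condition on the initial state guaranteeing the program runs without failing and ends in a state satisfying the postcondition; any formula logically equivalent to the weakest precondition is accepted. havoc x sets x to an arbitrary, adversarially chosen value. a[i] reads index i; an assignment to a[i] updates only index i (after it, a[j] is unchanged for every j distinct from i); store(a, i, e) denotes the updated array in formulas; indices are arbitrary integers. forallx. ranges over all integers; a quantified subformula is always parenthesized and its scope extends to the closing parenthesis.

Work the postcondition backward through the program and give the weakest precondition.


Working backward. After the program, the postcondition (2*x + 7 == -4 <==> (2*v >= -4 || 2*x + v - 8 <= 6)) <==> (x - 7 > b + x - 7 || (v == 6 || 2*b - 3*b - 3 < 2*x + 7)) must hold; in canonical form it is (2*x == -11 <==> (2*v >= -4 || v + 2*x <= 14)) <==> (b < 0 || v == 6 || b + 2*x > -10).
Before b := x + b - 8: (2*x == -11 <==> (2*v >= -4 || v + 2*x <= 14)) <==> (b + x < 8 || v == 6 || b + 3*x > -2)
Then branch requires (6*x == -11 <==> (2*v >= -4 || v + 6*x <= 14)) <==> (b + 3*x < 8 || v == 6 || b + 9*x > -2); else branch requires (2*x == -11 <==> (2*v >= -4 || v + 2*x <= 14)) <==> (b + x < 8 || v == 6 || b + 3*x > -2).
Before the if: (x == 5 ==> ((6*x == -11 <==> (2*v >= -4 || v + 6*x <= 14)) <==> (b + 3*x < 8 || v == 6 || b + 9*x > -2))) && ((!(x == 5)) ==> ((2*x == -11 <==> (2*v >= -4 || v + 2*x <= 14)) <==> (b + x < 8 || v == 6 || b + 3*x > -2)))
Before havoc b: forall b_1. ((x == 5 ==> ((6*x == -11 <==> (2*v >= -4 || v + 6*x <= 14)) <==> (b_1 + 3*x < 8 || v == 6 || b_1 + 9*x > -2))) && ((!(x == 5)) ==> ((2*x == -11 <==> (2*v >= -4 || v + 2*x <= 14)) <==> (b_1 + x < 8 || v == 6 || b_1 + 3*x > -2))))
Answer: WP = forall b_1. ((x == 5 ==> ((6*x == -11 <==> (2*v >= -4 || v + 6*x <= 14)) <==> (b_1 + 3*x < 8 || v == 6 || b_1 + 9*x > -2))) && ((!(x == 5)) ==> ((2*x == -11 <==> (2*v >= -4 || v + 2*x <= 14)) <==> (b_1 + x < 8 || v == 6 || b_1 + 3*x > -2))))


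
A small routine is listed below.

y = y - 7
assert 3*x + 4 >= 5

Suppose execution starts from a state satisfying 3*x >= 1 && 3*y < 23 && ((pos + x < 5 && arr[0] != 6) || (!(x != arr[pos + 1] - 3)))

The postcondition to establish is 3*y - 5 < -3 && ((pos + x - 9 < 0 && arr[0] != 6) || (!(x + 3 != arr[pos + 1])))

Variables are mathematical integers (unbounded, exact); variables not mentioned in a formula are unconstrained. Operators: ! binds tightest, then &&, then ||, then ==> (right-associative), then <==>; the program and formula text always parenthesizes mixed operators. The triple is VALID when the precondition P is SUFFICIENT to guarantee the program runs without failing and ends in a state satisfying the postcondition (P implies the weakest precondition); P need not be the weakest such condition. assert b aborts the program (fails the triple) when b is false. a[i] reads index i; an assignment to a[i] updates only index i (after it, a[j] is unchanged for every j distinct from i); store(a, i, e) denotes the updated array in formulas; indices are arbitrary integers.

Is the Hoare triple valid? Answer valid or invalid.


Working backward. After the program, the postcondition 3*y - 5 < -3 && ((pos + x - 9 < 0 && arr[0] != 6) || (!(x + 3 != arr[pos + 1]))) must hold; in canonical form it is 3*y < 2 && ((pos + x < 9 && arr[0] != 6) || (!(x != arr[pos + 1] - 3))).
Before assert 3*x + 4 >= 5: 3*x >= 1 && 3*y < 2 && ((pos + x < 9 && arr[0] != 6) || (!(x != arr[pos + 1] - 3)))
Before y := y - 7: 3*x >= 1 && 3*y < 23 && ((pos + x < 9 && arr[0] != 6) || (!(x != arr[pos + 1] - 3)))
The weakest precondition is 3*x >= 1 && 3*y < 23 && ((pos + x < 9 && arr[0] != 6) || (!(x != arr[pos + 1] - 3))).
Check whether 3*x >= 1 && 3*y < 23 && ((pos + x < 5 && arr[0] != 6) || (!(x != arr[pos + 1] - 3))) implies it.
Every state satisfying the precondition satisfies the weakest precondition: the implication holds.
Answer: valid


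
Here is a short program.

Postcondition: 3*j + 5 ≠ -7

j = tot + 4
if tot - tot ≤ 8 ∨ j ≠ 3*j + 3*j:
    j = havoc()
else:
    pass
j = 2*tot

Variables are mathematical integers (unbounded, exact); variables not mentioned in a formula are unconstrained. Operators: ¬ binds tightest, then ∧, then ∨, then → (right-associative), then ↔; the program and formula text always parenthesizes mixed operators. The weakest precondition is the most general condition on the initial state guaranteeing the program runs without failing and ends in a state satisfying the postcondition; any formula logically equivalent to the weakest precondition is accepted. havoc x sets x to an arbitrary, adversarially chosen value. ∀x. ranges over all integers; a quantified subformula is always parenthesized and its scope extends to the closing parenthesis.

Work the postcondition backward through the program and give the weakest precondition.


Working backward. After the program, the postcondition 3*j + 5 ≠ -7 must hold; in canonical form it is 3*j ≠ -12.
Before j := 2*tot: 6*tot ≠ -12
Then branch requires 6*tot ≠ -12; else branch requires 6*tot ≠ -12.
Before the if: 6*tot ≠ -12
Before j := tot + 4: 6*tot ≠ -12
Answer: WP = 6*tot ≠ -12


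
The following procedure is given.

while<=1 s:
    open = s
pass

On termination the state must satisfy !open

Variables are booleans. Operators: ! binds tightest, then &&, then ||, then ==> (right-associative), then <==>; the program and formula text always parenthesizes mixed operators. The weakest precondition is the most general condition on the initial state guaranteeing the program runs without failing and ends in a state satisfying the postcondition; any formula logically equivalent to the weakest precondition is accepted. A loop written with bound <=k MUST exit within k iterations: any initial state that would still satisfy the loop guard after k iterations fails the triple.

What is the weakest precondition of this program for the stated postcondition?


Working backward. After the program, !open must hold.
Before skip: !open
Before the loop (bound <=1), unroll the exhaustion recursion (WP_0 = exit-now case; WP_j = one more guarded iteration, up to j = 1):
  WP_0: (!s) && (!open)
  WP_1: (s ==> (!s)) && ((!s) ==> (!open))
So before the loop: (s ==> (!s)) && ((!s) ==> (!open))
Answer: WP = (s ==> (!s)) && ((!s) ==> (!open))


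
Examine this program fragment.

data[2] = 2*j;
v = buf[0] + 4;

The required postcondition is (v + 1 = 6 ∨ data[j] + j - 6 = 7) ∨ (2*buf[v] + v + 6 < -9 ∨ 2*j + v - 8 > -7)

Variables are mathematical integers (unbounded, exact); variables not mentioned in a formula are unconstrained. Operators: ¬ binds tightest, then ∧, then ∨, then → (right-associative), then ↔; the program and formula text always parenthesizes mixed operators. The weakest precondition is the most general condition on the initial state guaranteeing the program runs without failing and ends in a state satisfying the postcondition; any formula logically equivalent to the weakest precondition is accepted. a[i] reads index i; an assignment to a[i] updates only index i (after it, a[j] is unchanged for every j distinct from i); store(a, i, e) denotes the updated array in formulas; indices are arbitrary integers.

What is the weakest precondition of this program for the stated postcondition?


Working backward. After the program, the postcondition (v + 1 = 6 ∨ data[j] + j - 6 = 7) ∨ (2*buf[v] + v + 6 < -9 ∨ 2*j + v - 8 > -7) must hold; in canonical form it is v = 5 ∨ data[j] + j = 13 ∨ 2*buf[v] + v < -15 ∨ 2*j + v > 1.
Before v := buf[0] + 4: buf[0] = 1 ∨ data[j] + j = 13 ∨ 2*buf[buf[0] + 4] + buf[0] < -19 ∨ buf[0] + 2*j > -3
Before data[2] := 2*j: buf[0] = 1 ∨ store(data, 2, 2*j)[j] + j = 13 ∨ 2*buf[buf[0] + 4] + buf[0] < -19 ∨ buf[0] + 2*j > -3
Answer: WP = buf[0] = 1 ∨ store(data, 2, 2*j)[j] + j = 13 ∨ 2*buf[buf[0] + 4] + buf[0] < -19 ∨ buf[0] + 2*j > -3


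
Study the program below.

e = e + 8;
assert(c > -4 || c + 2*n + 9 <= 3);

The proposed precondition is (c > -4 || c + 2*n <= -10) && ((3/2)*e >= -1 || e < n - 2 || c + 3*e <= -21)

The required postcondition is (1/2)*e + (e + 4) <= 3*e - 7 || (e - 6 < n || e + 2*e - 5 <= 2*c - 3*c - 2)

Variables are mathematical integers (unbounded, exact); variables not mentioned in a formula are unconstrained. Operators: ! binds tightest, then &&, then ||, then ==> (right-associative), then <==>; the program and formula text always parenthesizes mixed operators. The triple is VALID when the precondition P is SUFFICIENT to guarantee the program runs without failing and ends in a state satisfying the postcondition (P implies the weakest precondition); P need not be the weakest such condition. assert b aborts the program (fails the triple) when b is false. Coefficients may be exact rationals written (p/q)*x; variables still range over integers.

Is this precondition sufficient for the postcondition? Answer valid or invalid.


Working backward. After the program, the postcondition (1/2)*e + (e + 4) <= 3*e - 7 || (e - 6 < n || e + 2*e - 5 <= 2*c - 3*c - 2) must hold; in canonical form it is (3/2)*e >= 11 || e < n + 6 || c + 3*e <= 3.
Before assert c > -4 || c + 2*n + 9 <= 3: (c > -4 || c + 2*n <= -6) && ((3/2)*e >= 11 || e < n + 6 || c + 3*e <= 3)
Before e := e + 8: (c > -4 || c + 2*n <= -6) && ((3/2)*e >= -1 || e < n - 2 || c + 3*e <= -21)
The weakest precondition is (c > -4 || c + 2*n <= -6) && ((3/2)*e >= -1 || e < n - 2 || c + 3*e <= -21).
Check whether (c > -4 || c + 2*n <= -10) && ((3/2)*e >= -1 || e < n - 2 || c + 3*e <= -21) implies it.
Every state satisfying the precondition satisfies the weakest precondition: the implication holds.
Answer: valid


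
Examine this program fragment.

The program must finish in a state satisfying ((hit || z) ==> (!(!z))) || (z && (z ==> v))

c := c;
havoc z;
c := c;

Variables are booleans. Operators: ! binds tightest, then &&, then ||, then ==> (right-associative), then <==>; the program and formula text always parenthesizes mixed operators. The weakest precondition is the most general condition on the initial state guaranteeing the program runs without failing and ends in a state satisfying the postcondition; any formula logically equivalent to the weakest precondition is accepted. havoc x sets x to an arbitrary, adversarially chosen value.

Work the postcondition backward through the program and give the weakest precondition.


Working backward. After the program, the postcondition ((hit || z) ==> (!(!z))) || (z && (z ==> v)) must hold; in canonical form it is ((hit || z) ==> z) || (z && (z ==> v)).
Before c := c: ((hit || z) ==> z) || (z && (z ==> v))
Before havoc z: !hit
Before c := c: !hit
Answer: WP = !hit


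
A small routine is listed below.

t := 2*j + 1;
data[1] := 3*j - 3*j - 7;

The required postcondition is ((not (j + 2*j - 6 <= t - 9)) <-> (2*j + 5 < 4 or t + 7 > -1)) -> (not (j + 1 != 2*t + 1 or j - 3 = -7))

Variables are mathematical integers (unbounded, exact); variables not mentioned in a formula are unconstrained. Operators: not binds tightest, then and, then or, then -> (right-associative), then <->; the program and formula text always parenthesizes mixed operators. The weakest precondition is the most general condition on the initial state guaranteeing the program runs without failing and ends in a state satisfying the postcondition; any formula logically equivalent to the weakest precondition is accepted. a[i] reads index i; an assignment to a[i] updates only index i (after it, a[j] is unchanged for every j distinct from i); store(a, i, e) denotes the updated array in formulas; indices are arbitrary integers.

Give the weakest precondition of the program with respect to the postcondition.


Working backward. After the program, the postcondition ((not (j + 2*j - 6 <= t - 9)) <-> (2*j + 5 < 4 or t + 7 > -1)) -> (not (j + 1 != 2*t + 1 or j - 3 = -7)) must hold; in canonical form it is ((not (3*j <= t - 3)) <-> (2*j < -1 or t > -8)) -> (not (j != 2*t or j = -4)).
Before data[1] := 3*j - 3*j - 7: ((not (3*j <= t - 3)) <-> (2*j < -1 or t > -8)) -> (not (j != 2*t or j = -4))
Before t := 2*j + 1: ((not (j <= -2)) <-> (2*j < -1 or 2*j > -9)) -> (not (3*j != -2 or j = -4))
Answer: WP = ((not (j <= -2)) <-> (2*j < -1 or 2*j > -9)) -> (not (3*j != -2 or j = -4))


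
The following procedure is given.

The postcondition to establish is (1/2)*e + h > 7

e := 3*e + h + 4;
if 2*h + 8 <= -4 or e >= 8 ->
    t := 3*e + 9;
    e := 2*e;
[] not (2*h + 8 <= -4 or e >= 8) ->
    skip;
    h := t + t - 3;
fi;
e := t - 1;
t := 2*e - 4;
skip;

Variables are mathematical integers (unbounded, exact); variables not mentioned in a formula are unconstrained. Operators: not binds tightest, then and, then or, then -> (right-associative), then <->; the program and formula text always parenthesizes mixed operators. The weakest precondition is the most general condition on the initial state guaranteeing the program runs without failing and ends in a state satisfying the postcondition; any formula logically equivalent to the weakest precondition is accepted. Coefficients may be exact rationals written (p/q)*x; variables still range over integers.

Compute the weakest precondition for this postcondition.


Working backward. After the program, (1/2)*e + h > 7 must hold.
Before skip: (1/2)*e + h > 7
Before t := 2*e - 4: (1/2)*e + h > 7
Before e := t - 1: h + (1/2)*t > 15/2
Then branch requires (3/2)*e + h > 3; else branch requires (5/2)*t > 21/2.
Before the if: ((2*h <= -12 or e >= 8) -> (3/2)*e + h > 3) and ((not (2*h <= -12 or e >= 8)) -> (5/2)*t > 21/2)
Before e := 3*e + h + 4: ((2*h <= -12 or 3*e + h >= 4) -> (9/2)*e + (5/2)*h > -3) and ((not (2*h <= -12 or 3*e + h >= 4)) -> (5/2)*t > 21/2)
Answer: WP = ((2*h <= -12 or 3*e + h >= 4) -> (9/2)*e + (5/2)*h > -3) and ((not (2*h <= -12 or 3*e + h >= 4)) -> (5/2)*t > 21/2)


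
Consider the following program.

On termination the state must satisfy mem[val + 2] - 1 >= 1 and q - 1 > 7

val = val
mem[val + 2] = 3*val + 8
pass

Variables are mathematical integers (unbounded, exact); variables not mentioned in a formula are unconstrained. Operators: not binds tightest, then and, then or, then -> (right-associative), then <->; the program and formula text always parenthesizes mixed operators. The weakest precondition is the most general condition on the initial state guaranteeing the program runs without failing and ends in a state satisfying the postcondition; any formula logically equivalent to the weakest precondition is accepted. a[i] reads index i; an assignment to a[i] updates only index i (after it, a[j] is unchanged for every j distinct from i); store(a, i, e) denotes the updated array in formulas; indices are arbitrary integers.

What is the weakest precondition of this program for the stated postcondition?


Working backward. After the program, the postcondition mem[val + 2] - 1 >= 1 and q - 1 > 7 must hold; in canonical form it is mem[val + 2] >= 2 and q > 8.
Before skip: mem[val + 2] >= 2 and q > 8
Before mem[val + 2] := 3*val + 8: store(mem, val + 2, 3*val + 8)[val + 2] >= 2 and q > 8
Before val := val: store(mem, val + 2, 3*val + 8)[val + 2] >= 2 and q > 8
Answer: WP = store(mem, val + 2, 3*val + 8)[val + 2] >= 2 and q > 8


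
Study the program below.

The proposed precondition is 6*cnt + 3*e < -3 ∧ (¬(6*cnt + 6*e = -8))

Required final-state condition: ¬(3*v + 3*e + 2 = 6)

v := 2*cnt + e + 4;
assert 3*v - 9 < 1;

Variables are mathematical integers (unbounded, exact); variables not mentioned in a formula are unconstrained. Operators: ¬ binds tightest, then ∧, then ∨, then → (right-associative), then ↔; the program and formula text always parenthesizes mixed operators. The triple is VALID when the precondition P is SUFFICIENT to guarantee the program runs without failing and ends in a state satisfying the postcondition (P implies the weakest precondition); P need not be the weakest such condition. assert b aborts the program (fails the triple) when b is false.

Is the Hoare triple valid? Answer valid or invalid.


Working backward. After the program, the postcondition ¬(3*v + 3*e + 2 = 6) must hold; in canonical form it is ¬(3*e + 3*v = 4).
Before assert 3*v - 9 < 1: 3*v < 10 ∧ (¬(3*e + 3*v = 4))
Before v := 2*cnt + e + 4: 6*cnt + 3*e < -2 ∧ (¬(6*cnt + 6*e = -8))
The weakest precondition is 6*cnt + 3*e < -2 ∧ (¬(6*cnt + 6*e = -8)).
Check whether 6*cnt + 3*e < -3 ∧ (¬(6*cnt + 6*e = -8)) implies it.
Every state satisfying the precondition satisfies the weakest precondition: the implication holds.
Answer: valid


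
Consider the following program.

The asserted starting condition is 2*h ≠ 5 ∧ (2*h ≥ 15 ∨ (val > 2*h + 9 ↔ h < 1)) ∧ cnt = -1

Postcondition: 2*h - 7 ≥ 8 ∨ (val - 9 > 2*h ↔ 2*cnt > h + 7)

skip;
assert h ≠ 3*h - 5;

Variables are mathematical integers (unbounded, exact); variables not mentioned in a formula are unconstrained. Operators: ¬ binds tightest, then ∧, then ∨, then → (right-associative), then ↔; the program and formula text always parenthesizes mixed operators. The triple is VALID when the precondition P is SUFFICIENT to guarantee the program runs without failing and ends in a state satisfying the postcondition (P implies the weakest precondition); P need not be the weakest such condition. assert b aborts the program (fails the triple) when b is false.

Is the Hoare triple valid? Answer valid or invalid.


Working backward. After the program, the postcondition 2*h - 7 ≥ 8 ∨ (val - 9 > 2*h ↔ 2*cnt > h + 7) must hold; in canonical form it is 2*h ≥ 15 ∨ (val > 2*h + 9 ↔ 2*cnt > h + 7).
Before assert h ≠ 3*h - 5: 2*h ≠ 5 ∧ (2*h ≥ 15 ∨ (val > 2*h + 9 ↔ 2*cnt > h + 7))
Before skip: 2*h ≠ 5 ∧ (2*h ≥ 15 ∨ (val > 2*h + 9 ↔ 2*cnt > h + 7))
The weakest precondition is 2*h ≠ 5 ∧ (2*h ≥ 15 ∨ (val > 2*h + 9 ↔ 2*cnt > h + 7)).
Check whether 2*h ≠ 5 ∧ (2*h ≥ 15 ∨ (val > 2*h + 9 ↔ h < 1)) ∧ cnt = -1 implies it.
Countermodel: at the initial state cnt = -1, h = 0, val = 10, the precondition holds but the weakest precondition fails.
Answer: invalid


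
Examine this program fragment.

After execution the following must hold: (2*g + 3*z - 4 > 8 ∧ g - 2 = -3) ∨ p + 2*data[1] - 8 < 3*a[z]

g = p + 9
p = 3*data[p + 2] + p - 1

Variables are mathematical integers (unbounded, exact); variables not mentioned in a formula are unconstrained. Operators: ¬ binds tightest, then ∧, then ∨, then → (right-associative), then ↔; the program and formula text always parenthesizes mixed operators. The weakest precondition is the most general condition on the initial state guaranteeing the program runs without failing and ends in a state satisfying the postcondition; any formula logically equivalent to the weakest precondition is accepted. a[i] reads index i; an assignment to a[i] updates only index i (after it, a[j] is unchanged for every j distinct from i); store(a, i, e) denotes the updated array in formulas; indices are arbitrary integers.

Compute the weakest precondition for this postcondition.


Working backward. After the program, the postcondition (2*g + 3*z - 4 > 8 ∧ g - 2 = -3) ∨ p + 2*data[1] - 8 < 3*a[z] must hold; in canonical form it is (2*g + 3*z > 12 ∧ g = -1) ∨ 2*data[1] + p < 3*a[z] + 8.
Before p := 3*data[p + 2] + p - 1: (2*g + 3*z > 12 ∧ g = -1) ∨ 3*data[p + 2] + 2*data[1] + p < 3*a[z] + 9
Before g := p + 9: (2*p + 3*z > -6 ∧ p = -10) ∨ 3*data[p + 2] + 2*data[1] + p < 3*a[z] + 9
Answer: WP = (2*p + 3*z > -6 ∧ p = -10) ∨ 3*data[p + 2] + 2*data[1] + p < 3*a[z] + 9


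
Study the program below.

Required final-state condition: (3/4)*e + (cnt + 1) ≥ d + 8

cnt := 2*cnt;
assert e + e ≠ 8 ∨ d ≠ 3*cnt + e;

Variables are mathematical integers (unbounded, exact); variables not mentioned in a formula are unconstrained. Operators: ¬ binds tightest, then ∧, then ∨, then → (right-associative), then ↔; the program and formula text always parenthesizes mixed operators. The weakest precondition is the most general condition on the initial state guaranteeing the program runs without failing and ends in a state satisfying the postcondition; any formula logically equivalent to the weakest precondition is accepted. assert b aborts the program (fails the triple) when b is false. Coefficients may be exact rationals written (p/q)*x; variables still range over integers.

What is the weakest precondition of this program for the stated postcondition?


Working backward. After the program, the postcondition (3/4)*e + (cnt + 1) ≥ d + 8 must hold; in canonical form it is cnt + (3/4)*e ≥ d + 7.
Before assert e + e ≠ 8 ∨ d ≠ 3*cnt + e: (2*e ≠ 8 ∨ d ≠ 3*cnt + e) ∧ cnt + (3/4)*e ≥ d + 7
Before cnt := 2*cnt: (2*e ≠ 8 ∨ d ≠ 6*cnt + e) ∧ 2*cnt + (3/4)*e ≥ d + 7
Answer: WP = (2*e ≠ 8 ∨ d ≠ 6*cnt + e) ∧ 2*cnt + (3/4)*e ≥ d + 7


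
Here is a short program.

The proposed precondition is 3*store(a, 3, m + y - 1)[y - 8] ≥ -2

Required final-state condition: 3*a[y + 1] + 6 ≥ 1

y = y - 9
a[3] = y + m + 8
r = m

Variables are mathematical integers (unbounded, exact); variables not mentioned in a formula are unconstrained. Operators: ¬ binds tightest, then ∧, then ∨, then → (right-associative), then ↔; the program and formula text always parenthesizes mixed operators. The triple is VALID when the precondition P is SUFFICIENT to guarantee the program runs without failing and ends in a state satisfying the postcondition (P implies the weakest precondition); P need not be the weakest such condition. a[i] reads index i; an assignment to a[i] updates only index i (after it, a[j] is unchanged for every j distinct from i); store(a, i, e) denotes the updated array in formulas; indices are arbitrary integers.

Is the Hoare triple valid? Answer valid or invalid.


Working backward. After the program, the postcondition 3*a[y + 1] + 6 ≥ 1 must hold; in canonical form it is 3*a[y + 1] ≥ -5.
Before r := m: 3*a[y + 1] ≥ -5
Before a[3] := y + m + 8: 3*store(a, 3, m + y + 8)[y + 1] ≥ -5
Before y := y - 9: 3*store(a, 3, m + y - 1)[y - 8] ≥ -5
The weakest precondition is 3*store(a, 3, m + y - 1)[y - 8] ≥ -5.
Check whether 3*store(a, 3, m + y - 1)[y - 8] ≥ -2 implies it.
Every state satisfying the precondition satisfies the weakest precondition: the implication holds.
Answer: valid


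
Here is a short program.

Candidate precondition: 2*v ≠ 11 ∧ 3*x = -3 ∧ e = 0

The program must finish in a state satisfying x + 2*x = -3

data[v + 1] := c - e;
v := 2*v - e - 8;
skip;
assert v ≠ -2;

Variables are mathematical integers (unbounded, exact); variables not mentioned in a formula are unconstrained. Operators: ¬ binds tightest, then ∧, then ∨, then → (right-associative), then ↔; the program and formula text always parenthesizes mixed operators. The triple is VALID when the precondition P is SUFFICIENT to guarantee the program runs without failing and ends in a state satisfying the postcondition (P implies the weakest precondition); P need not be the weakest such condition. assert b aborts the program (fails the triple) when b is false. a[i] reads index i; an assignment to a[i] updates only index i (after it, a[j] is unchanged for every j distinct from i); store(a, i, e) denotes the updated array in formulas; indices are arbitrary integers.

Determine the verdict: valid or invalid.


Working backward. After the program, the postcondition x + 2*x = -3 must hold; in canonical form it is 3*x = -3.
Before assert v ≠ -2: v ≠ -2 ∧ 3*x = -3
Before skip: v ≠ -2 ∧ 3*x = -3
Before v := 2*v - e - 8: 2*v ≠ e + 6 ∧ 3*x = -3
Before data[v + 1] := c - e: 2*v ≠ e + 6 ∧ 3*x = -3
The weakest precondition is 2*v ≠ e + 6 ∧ 3*x = -3.
Check whether 2*v ≠ 11 ∧ 3*x = -3 ∧ e = 0 implies it.
Countermodel: at the initial state e = 0, v = 3, x = -1, the precondition holds but the weakest precondition fails.
Answer: invalid


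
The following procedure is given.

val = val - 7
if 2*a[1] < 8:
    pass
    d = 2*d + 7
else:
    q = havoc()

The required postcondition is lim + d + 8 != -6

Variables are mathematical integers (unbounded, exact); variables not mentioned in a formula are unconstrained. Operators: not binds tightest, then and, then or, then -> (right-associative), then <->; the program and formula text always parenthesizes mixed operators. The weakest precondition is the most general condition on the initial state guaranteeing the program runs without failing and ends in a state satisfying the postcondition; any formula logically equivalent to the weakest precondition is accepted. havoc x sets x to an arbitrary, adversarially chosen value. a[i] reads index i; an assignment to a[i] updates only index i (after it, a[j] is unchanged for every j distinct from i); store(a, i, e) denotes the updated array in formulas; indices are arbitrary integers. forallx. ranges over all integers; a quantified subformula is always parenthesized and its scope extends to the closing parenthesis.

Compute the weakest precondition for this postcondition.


Working backward. After the program, the postcondition lim + d + 8 != -6 must hold; in canonical form it is d + lim != -14.
Then branch requires 2*d + lim != -21; else branch requires d + lim != -14.
Before the if: (2*a[1] < 8 -> 2*d + lim != -21) and ((not (2*a[1] < 8)) -> d + lim != -14)
Before val := val - 7: (2*a[1] < 8 -> 2*d + lim != -21) and ((not (2*a[1] < 8)) -> d + lim != -14)
Answer: WP = (2*a[1] < 8 -> 2*d + lim != -21) and ((not (2*a[1] < 8)) -> d + lim != -14)
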